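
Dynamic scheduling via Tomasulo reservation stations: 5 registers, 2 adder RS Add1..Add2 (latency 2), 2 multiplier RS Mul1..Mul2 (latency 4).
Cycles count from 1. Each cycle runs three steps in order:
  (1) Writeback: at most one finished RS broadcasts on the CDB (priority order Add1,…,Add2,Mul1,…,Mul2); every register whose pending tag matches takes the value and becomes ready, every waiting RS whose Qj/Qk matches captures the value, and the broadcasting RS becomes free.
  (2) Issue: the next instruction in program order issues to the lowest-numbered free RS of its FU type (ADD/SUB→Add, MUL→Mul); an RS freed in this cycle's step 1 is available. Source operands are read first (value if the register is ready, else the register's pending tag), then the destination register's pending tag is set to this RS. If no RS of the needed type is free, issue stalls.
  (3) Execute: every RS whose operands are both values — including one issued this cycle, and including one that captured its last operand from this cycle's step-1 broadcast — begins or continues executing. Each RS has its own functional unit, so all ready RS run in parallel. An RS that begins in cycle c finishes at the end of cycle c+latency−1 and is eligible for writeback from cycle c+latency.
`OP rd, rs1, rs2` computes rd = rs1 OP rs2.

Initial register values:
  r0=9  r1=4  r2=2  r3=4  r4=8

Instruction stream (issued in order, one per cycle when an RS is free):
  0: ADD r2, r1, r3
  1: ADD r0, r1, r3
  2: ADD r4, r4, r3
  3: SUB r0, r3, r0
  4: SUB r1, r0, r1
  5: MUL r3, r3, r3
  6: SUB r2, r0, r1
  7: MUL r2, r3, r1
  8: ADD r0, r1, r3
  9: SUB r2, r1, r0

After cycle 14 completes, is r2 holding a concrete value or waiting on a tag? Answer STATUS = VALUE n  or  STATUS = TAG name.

cycle 1: issue ADD r2<-Add1 // r0:9,r1:4,r2:Add1,r3:4,r4:8
cycle 2: issue ADD r0<-Add2 // r0:Add2,r1:4,r2:Add1,r3:4,r4:8
cycle 3: CDB Add1=8; issue ADD r4<-Add1 // r0:Add2,r1:4,r2:8,r3:4,r4:Add1
cycle 4: CDB Add2=8; issue SUB r0<-Add2 // r0:Add2,r1:4,r2:8,r3:4,r4:Add1
cycle 5: CDB Add1=12; issue SUB r1<-Add1 // r0:Add2,r1:Add1,r2:8,r3:4,r4:12
cycle 6: CDB Add2=-4; issue MUL r3<-Mul1 // r0:-4,r1:Add1,r2:8,r3:Mul1,r4:12
cycle 7: issue SUB r2<-Add2 // r0:-4,r1:Add1,r2:Add2,r3:Mul1,r4:12
cycle 8: CDB Add1=-8; issue MUL r2<-Mul2 // r0:-4,r1:-8,r2:Mul2,r3:Mul1,r4:12
cycle 9: issue ADD r0<-Add1 // r0:Add1,r1:-8,r2:Mul2,r3:Mul1,r4:12
cycle 10: CDB Add2=4; issue SUB r2<-Add2 // r0:Add1,r1:-8,r2:Add2,r3:Mul1,r4:12
cycle 11: CDB Mul1=16 // r0:Add1,r1:-8,r2:Add2,r3:16,r4:12
cycle 12: - // r0:Add1,r1:-8,r2:Add2,r3:16,r4:12
cycle 13: CDB Add1=8 // r0:8,r1:-8,r2:Add2,r3:16,r4:12
cycle 14: - // r0:8,r1:-8,r2:Add2,r3:16,r4:12

STATUS = TAG Add2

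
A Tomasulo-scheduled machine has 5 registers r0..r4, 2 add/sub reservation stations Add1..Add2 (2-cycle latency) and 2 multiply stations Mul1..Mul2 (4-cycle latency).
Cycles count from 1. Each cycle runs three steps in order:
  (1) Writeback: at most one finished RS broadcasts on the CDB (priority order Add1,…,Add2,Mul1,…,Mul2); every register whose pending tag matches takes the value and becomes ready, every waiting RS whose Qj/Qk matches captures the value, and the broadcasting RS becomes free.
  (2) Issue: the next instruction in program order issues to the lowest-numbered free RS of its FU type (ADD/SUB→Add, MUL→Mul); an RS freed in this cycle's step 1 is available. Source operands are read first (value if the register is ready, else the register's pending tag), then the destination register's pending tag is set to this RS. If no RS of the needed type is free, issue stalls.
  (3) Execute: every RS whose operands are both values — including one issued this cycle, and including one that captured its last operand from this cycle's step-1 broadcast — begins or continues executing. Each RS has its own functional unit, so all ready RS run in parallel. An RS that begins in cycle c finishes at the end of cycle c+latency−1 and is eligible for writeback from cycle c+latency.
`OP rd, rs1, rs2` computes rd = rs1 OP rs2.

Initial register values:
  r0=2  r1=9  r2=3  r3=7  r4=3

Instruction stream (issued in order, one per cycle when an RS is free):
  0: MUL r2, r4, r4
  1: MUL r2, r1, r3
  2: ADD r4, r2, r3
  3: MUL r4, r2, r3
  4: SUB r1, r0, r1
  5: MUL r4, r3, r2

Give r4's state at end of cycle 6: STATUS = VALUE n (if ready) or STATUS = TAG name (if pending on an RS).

STATUS = TAG Mul1

  c1: issue MUL r2<-Mul1  regs: r0:2,r1:9,r2:Mul1,r3:7,r4:3
  c2: issue MUL r2<-Mul2  regs: r0:2,r1:9,r2:Mul2,r3:7,r4:3
  c3: issue ADD r4<-Add1  regs: r0:2,r1:9,r2:Mul2,r3:7,r4:Add1
  c4: stall  regs: r0:2,r1:9,r2:Mul2,r3:7,r4:Add1
  c5: CDB Mul1=9; issue MUL r4<-Mul1  regs: r0:2,r1:9,r2:Mul2,r3:7,r4:Mul1
  c6: CDB Mul2=63; issue SUB r1<-Add2  regs: r0:2,r1:Add2,r2:63,r3:7,r4:Mul1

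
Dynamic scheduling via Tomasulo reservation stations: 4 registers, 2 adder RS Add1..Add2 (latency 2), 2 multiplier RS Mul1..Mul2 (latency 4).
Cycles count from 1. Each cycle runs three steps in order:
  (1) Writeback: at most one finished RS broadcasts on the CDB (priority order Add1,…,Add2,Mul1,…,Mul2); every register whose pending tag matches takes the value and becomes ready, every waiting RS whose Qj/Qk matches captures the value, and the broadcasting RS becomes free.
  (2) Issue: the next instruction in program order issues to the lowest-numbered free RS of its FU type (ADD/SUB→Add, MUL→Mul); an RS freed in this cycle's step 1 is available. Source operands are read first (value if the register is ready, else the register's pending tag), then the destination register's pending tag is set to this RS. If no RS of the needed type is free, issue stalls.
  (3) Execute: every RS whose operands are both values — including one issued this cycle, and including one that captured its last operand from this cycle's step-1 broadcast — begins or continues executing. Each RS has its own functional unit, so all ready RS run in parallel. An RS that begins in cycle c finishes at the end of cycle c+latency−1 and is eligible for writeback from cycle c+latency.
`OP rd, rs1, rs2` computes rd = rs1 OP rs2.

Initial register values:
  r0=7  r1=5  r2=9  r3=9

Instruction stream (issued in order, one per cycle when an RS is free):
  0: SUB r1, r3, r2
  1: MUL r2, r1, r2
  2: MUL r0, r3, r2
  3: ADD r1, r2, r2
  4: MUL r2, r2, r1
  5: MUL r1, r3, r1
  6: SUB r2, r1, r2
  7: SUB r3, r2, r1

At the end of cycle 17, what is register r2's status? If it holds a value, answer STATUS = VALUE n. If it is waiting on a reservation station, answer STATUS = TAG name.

STATUS = VALUE 0

cycle 1: issue SUB r1<-Add1 // r0:7,r1:Add1,r2:9,r3:9
cycle 2: issue MUL r2<-Mul1 // r0:7,r1:Add1,r2:Mul1,r3:9
cycle 3: CDB Add1=0; issue MUL r0<-Mul2 // r0:Mul2,r1:0,r2:Mul1,r3:9
cycle 4: issue ADD r1<-Add1 // r0:Mul2,r1:Add1,r2:Mul1,r3:9
cycle 5: stall // r0:Mul2,r1:Add1,r2:Mul1,r3:9
cycle 6: stall // r0:Mul2,r1:Add1,r2:Mul1,r3:9
cycle 7: CDB Mul1=0; issue MUL r2<-Mul1 // r0:Mul2,r1:Add1,r2:Mul1,r3:9
cycle 8: stall // r0:Mul2,r1:Add1,r2:Mul1,r3:9
cycle 9: CDB Add1=0; stall // r0:Mul2,r1:0,r2:Mul1,r3:9
cycle 10: stall // r0:Mul2,r1:0,r2:Mul1,r3:9
cycle 11: CDB Mul2=0; issue MUL r1<-Mul2 // r0:0,r1:Mul2,r2:Mul1,r3:9
cycle 12: issue SUB r2<-Add1 // r0:0,r1:Mul2,r2:Add1,r3:9
cycle 13: CDB Mul1=0; issue SUB r3<-Add2 // r0:0,r1:Mul2,r2:Add1,r3:Add2
cycle 14: - // r0:0,r1:Mul2,r2:Add1,r3:Add2
cycle 15: CDB Mul2=0 // r0:0,r1:0,r2:Add1,r3:Add2
cycle 16: - // r0:0,r1:0,r2:Add1,r3:Add2
cycle 17: CDB Add1=0 // r0:0,r1:0,r2:0,r3:Add2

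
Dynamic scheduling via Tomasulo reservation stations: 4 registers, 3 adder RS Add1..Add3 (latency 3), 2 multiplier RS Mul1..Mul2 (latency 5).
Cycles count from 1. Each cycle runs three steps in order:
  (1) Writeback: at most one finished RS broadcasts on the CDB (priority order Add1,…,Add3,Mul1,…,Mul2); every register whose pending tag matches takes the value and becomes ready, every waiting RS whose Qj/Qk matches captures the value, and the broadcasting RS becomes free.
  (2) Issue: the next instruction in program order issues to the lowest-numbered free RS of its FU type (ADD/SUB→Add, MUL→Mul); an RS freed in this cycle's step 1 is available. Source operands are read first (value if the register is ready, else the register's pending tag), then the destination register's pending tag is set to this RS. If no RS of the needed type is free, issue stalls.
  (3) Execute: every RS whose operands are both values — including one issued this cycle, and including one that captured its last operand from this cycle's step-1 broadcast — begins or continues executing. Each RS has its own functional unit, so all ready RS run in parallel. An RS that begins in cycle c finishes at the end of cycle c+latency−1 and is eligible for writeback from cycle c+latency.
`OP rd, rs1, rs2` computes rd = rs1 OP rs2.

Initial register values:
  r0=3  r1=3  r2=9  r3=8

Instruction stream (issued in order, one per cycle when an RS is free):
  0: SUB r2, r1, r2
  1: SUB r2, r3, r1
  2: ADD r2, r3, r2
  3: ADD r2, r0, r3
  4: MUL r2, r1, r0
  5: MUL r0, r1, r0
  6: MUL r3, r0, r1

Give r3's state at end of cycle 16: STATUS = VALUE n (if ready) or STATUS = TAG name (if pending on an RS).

c1: issue SUB r2<-Add1 | r0:3,r1:3,r2:Add1,r3:8
c2: issue SUB r2<-Add2 | r0:3,r1:3,r2:Add2,r3:8
c3: issue ADD r2<-Add3 | r0:3,r1:3,r2:Add3,r3:8
c4: CDB Add1=-6; issue ADD r2<-Add1 | r0:3,r1:3,r2:Add1,r3:8
c5: CDB Add2=5; issue MUL r2<-Mul1 | r0:3,r1:3,r2:Mul1,r3:8
c6: issue MUL r0<-Mul2 | r0:Mul2,r1:3,r2:Mul1,r3:8
c7: CDB Add1=11; stall | r0:Mul2,r1:3,r2:Mul1,r3:8
c8: CDB Add3=13; stall | r0:Mul2,r1:3,r2:Mul1,r3:8
c9: stall | r0:Mul2,r1:3,r2:Mul1,r3:8
c10: CDB Mul1=9; issue MUL r3<-Mul1 | r0:Mul2,r1:3,r2:9,r3:Mul1
c11: CDB Mul2=9 | r0:9,r1:3,r2:9,r3:Mul1
c12: - | r0:9,r1:3,r2:9,r3:Mul1
c13: - | r0:9,r1:3,r2:9,r3:Mul1
c14: - | r0:9,r1:3,r2:9,r3:Mul1
c15: - | r0:9,r1:3,r2:9,r3:Mul1
c16: CDB Mul1=27 | r0:9,r1:3,r2:9,r3:27

STATUS = VALUE 27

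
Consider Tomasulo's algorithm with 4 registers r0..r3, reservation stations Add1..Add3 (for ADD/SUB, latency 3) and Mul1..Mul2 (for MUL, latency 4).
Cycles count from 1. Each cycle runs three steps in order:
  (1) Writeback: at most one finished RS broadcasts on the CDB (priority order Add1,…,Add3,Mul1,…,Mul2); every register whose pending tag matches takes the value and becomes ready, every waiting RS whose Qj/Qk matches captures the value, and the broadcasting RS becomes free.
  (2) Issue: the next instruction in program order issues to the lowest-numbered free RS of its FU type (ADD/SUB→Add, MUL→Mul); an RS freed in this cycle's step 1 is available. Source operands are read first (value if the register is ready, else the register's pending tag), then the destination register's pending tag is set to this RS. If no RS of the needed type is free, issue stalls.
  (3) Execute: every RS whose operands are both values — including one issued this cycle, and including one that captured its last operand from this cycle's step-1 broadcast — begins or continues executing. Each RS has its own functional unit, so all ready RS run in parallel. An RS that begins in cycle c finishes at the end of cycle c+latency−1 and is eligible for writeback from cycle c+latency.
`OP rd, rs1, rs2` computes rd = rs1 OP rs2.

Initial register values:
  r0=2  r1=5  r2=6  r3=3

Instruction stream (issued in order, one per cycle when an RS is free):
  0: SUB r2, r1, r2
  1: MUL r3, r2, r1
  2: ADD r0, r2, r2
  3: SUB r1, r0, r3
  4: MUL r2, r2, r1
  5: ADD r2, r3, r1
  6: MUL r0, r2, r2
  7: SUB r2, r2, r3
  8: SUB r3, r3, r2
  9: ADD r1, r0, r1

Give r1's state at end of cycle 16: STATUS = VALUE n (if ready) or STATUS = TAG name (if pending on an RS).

STATUS = TAG Add3

c1: issue SUB r2<-Add1 | r0:2,r1:5,r2:Add1,r3:3
c2: issue MUL r3<-Mul1 | r0:2,r1:5,r2:Add1,r3:Mul1
c3: issue ADD r0<-Add2 | r0:Add2,r1:5,r2:Add1,r3:Mul1
c4: CDB Add1=-1; issue SUB r1<-Add1 | r0:Add2,r1:Add1,r2:-1,r3:Mul1
c5: issue MUL r2<-Mul2 | r0:Add2,r1:Add1,r2:Mul2,r3:Mul1
c6: issue ADD r2<-Add3 | r0:Add2,r1:Add1,r2:Add3,r3:Mul1
c7: CDB Add2=-2; stall | r0:-2,r1:Add1,r2:Add3,r3:Mul1
c8: CDB Mul1=-5; issue MUL r0<-Mul1 | r0:Mul1,r1:Add1,r2:Add3,r3:-5
c9: issue SUB r2<-Add2 | r0:Mul1,r1:Add1,r2:Add2,r3:-5
c10: stall | r0:Mul1,r1:Add1,r2:Add2,r3:-5
c11: CDB Add1=3; issue SUB r3<-Add1 | r0:Mul1,r1:3,r2:Add2,r3:Add1
c12: stall | r0:Mul1,r1:3,r2:Add2,r3:Add1
c13: stall | r0:Mul1,r1:3,r2:Add2,r3:Add1
c14: CDB Add3=-2; issue ADD r1<-Add3 | r0:Mul1,r1:Add3,r2:Add2,r3:Add1
c15: CDB Mul2=-3 | r0:Mul1,r1:Add3,r2:Add2,r3:Add1
c16: - | r0:Mul1,r1:Add3,r2:Add2,r3:Add1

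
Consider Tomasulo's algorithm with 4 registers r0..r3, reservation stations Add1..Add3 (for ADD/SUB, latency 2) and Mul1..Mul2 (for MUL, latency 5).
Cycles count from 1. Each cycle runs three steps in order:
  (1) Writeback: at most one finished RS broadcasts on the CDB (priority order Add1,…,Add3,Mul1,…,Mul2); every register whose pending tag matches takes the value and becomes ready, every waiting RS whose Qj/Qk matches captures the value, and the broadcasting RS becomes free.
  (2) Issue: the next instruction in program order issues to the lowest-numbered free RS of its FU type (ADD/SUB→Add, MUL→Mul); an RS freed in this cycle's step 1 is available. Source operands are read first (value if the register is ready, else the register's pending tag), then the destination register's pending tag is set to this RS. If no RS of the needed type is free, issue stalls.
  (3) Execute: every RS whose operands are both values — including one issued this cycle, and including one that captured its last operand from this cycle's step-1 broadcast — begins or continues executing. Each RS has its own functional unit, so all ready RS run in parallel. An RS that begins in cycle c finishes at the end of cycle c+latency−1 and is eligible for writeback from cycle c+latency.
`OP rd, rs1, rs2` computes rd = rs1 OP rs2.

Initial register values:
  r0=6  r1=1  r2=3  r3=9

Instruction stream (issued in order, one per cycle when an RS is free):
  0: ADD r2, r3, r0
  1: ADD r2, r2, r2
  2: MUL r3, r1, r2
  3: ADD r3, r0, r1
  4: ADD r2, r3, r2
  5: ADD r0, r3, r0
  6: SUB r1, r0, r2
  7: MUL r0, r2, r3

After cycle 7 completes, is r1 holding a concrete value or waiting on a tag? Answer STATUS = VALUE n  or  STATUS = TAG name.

cycle 1: issue ADD r2<-Add1 // r0:6,r1:1,r2:Add1,r3:9
cycle 2: issue ADD r2<-Add2 // r0:6,r1:1,r2:Add2,r3:9
cycle 3: CDB Add1=15; issue MUL r3<-Mul1 // r0:6,r1:1,r2:Add2,r3:Mul1
cycle 4: issue ADD r3<-Add1 // r0:6,r1:1,r2:Add2,r3:Add1
cycle 5: CDB Add2=30; issue ADD r2<-Add2 // r0:6,r1:1,r2:Add2,r3:Add1
cycle 6: CDB Add1=7; issue ADD r0<-Add1 // r0:Add1,r1:1,r2:Add2,r3:7
cycle 7: issue SUB r1<-Add3 // r0:Add1,r1:Add3,r2:Add2,r3:7

STATUS = TAG Add3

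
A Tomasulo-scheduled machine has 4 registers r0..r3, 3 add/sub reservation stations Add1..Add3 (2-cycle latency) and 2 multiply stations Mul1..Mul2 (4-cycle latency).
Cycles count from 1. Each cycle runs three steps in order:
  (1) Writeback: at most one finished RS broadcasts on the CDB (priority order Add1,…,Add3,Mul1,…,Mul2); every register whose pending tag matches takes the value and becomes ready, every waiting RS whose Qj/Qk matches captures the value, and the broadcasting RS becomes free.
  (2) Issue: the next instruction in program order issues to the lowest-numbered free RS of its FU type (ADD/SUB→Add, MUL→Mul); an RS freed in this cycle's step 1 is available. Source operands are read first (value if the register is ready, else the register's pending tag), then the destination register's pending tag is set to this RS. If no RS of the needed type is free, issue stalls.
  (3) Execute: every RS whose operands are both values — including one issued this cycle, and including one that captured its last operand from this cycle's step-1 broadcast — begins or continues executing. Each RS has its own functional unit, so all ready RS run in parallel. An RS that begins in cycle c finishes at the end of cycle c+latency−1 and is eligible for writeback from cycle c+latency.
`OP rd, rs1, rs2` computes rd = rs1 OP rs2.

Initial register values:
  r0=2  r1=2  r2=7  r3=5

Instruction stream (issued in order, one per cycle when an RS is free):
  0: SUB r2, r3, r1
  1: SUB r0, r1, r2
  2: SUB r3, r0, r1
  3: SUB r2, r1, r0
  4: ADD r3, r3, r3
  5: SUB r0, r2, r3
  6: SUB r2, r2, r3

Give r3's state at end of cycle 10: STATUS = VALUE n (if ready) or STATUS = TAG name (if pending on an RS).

STATUS = VALUE -6

  c1: issue SUB r2<-Add1  regs: r0:2,r1:2,r2:Add1,r3:5
  c2: issue SUB r0<-Add2  regs: r0:Add2,r1:2,r2:Add1,r3:5
  c3: CDB Add1=3; issue SUB r3<-Add1  regs: r0:Add2,r1:2,r2:3,r3:Add1
  c4: issue SUB r2<-Add3  regs: r0:Add2,r1:2,r2:Add3,r3:Add1
  c5: CDB Add2=-1; issue ADD r3<-Add2  regs: r0:-1,r1:2,r2:Add3,r3:Add2
  c6: stall  regs: r0:-1,r1:2,r2:Add3,r3:Add2
  c7: CDB Add1=-3; issue SUB r0<-Add1  regs: r0:Add1,r1:2,r2:Add3,r3:Add2
  c8: CDB Add3=3; issue SUB r2<-Add3  regs: r0:Add1,r1:2,r2:Add3,r3:Add2
  c9: CDB Add2=-6  regs: r0:Add1,r1:2,r2:Add3,r3:-6
  c10: -  regs: r0:Add1,r1:2,r2:Add3,r3:-6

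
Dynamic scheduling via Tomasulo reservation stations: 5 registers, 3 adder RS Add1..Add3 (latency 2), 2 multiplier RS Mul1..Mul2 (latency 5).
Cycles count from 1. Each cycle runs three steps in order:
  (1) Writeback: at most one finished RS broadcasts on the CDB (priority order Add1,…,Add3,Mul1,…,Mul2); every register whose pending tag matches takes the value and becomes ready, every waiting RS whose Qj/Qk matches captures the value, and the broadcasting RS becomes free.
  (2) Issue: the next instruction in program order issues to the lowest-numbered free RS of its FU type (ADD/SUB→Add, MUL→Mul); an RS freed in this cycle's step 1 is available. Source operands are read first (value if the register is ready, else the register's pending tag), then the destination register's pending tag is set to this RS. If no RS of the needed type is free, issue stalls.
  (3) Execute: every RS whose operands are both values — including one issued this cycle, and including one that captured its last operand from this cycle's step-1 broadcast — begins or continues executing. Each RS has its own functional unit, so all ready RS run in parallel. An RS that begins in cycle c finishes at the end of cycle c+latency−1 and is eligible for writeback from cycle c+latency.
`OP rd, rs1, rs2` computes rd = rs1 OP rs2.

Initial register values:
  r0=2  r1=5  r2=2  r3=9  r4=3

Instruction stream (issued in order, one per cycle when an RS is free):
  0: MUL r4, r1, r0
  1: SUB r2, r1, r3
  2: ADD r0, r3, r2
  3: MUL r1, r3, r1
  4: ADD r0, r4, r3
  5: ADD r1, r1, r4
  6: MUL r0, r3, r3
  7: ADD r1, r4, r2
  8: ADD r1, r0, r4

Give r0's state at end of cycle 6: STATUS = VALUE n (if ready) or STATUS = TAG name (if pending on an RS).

cycle 1: issue MUL r4<-Mul1 // r0:2,r1:5,r2:2,r3:9,r4:Mul1
cycle 2: issue SUB r2<-Add1 // r0:2,r1:5,r2:Add1,r3:9,r4:Mul1
cycle 3: issue ADD r0<-Add2 // r0:Add2,r1:5,r2:Add1,r3:9,r4:Mul1
cycle 4: CDB Add1=-4; issue MUL r1<-Mul2 // r0:Add2,r1:Mul2,r2:-4,r3:9,r4:Mul1
cycle 5: issue ADD r0<-Add1 // r0:Add1,r1:Mul2,r2:-4,r3:9,r4:Mul1
cycle 6: CDB Add2=5; issue ADD r1<-Add2 // r0:Add1,r1:Add2,r2:-4,r3:9,r4:Mul1

STATUS = TAG Add1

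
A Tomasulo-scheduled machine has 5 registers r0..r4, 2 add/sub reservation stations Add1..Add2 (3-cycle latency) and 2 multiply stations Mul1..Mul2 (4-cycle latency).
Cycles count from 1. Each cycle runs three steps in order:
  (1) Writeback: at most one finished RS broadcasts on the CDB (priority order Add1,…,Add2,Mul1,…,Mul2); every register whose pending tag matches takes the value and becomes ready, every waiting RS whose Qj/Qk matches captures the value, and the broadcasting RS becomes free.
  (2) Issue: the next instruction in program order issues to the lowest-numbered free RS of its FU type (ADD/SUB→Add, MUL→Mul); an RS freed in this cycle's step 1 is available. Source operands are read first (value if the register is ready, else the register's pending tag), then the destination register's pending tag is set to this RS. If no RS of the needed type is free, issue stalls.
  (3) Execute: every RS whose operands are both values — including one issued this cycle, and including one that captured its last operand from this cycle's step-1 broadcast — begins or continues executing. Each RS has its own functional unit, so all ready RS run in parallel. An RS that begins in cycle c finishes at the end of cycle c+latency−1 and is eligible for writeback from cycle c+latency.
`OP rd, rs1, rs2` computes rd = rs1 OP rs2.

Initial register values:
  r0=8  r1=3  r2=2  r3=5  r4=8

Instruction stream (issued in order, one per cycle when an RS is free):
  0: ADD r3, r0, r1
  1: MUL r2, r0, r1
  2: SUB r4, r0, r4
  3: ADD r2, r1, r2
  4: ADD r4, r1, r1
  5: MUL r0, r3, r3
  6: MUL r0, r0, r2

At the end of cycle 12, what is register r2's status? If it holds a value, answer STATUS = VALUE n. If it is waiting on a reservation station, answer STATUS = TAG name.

c1: issue ADD r3<-Add1 | r0:8,r1:3,r2:2,r3:Add1,r4:8
c2: issue MUL r2<-Mul1 | r0:8,r1:3,r2:Mul1,r3:Add1,r4:8
c3: issue SUB r4<-Add2 | r0:8,r1:3,r2:Mul1,r3:Add1,r4:Add2
c4: CDB Add1=11; issue ADD r2<-Add1 | r0:8,r1:3,r2:Add1,r3:11,r4:Add2
c5: stall | r0:8,r1:3,r2:Add1,r3:11,r4:Add2
c6: CDB Add2=0; issue ADD r4<-Add2 | r0:8,r1:3,r2:Add1,r3:11,r4:Add2
c7: CDB Mul1=24; issue MUL r0<-Mul1 | r0:Mul1,r1:3,r2:Add1,r3:11,r4:Add2
c8: issue MUL r0<-Mul2 | r0:Mul2,r1:3,r2:Add1,r3:11,r4:Add2
c9: CDB Add2=6 | r0:Mul2,r1:3,r2:Add1,r3:11,r4:6
c10: CDB Add1=27 | r0:Mul2,r1:3,r2:27,r3:11,r4:6
c11: CDB Mul1=121 | r0:Mul2,r1:3,r2:27,r3:11,r4:6
c12: - | r0:Mul2,r1:3,r2:27,r3:11,r4:6

STATUS = VALUE 27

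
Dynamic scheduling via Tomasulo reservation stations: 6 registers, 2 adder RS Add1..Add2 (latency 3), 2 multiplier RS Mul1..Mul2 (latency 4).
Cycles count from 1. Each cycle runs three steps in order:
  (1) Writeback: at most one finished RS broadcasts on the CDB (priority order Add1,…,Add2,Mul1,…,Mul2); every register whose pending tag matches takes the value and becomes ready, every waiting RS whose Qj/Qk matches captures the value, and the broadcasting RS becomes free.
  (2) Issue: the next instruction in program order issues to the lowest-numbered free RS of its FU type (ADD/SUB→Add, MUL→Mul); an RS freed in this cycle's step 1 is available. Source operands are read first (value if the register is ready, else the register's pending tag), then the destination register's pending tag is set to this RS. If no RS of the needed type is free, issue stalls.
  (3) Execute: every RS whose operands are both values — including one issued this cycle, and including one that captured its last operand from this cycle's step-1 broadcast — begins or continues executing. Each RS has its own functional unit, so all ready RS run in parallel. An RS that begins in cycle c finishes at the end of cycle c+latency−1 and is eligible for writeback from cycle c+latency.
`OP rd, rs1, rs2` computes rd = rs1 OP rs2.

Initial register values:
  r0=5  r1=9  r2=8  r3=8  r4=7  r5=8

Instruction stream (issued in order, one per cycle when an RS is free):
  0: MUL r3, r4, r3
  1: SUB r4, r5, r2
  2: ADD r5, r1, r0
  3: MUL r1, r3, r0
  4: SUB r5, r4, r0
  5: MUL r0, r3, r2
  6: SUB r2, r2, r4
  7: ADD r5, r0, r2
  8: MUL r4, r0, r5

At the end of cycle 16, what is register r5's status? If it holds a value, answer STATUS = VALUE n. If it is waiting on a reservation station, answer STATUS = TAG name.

STATUS = VALUE 456

c1: issue MUL r3<-Mul1 | r0:5,r1:9,r2:8,r3:Mul1,r4:7,r5:8
c2: issue SUB r4<-Add1 | r0:5,r1:9,r2:8,r3:Mul1,r4:Add1,r5:8
c3: issue ADD r5<-Add2 | r0:5,r1:9,r2:8,r3:Mul1,r4:Add1,r5:Add2
c4: issue MUL r1<-Mul2 | r0:5,r1:Mul2,r2:8,r3:Mul1,r4:Add1,r5:Add2
c5: CDB Add1=0; issue SUB r5<-Add1 | r0:5,r1:Mul2,r2:8,r3:Mul1,r4:0,r5:Add1
c6: CDB Add2=14; stall | r0:5,r1:Mul2,r2:8,r3:Mul1,r4:0,r5:Add1
c7: CDB Mul1=56; issue MUL r0<-Mul1 | r0:Mul1,r1:Mul2,r2:8,r3:56,r4:0,r5:Add1
c8: CDB Add1=-5; issue SUB r2<-Add1 | r0:Mul1,r1:Mul2,r2:Add1,r3:56,r4:0,r5:-5
c9: issue ADD r5<-Add2 | r0:Mul1,r1:Mul2,r2:Add1,r3:56,r4:0,r5:Add2
c10: stall | r0:Mul1,r1:Mul2,r2:Add1,r3:56,r4:0,r5:Add2
c11: CDB Add1=8; stall | r0:Mul1,r1:Mul2,r2:8,r3:56,r4:0,r5:Add2
c12: CDB Mul1=448; issue MUL r4<-Mul1 | r0:448,r1:Mul2,r2:8,r3:56,r4:Mul1,r5:Add2
c13: CDB Mul2=280 | r0:448,r1:280,r2:8,r3:56,r4:Mul1,r5:Add2
c14: - | r0:448,r1:280,r2:8,r3:56,r4:Mul1,r5:Add2
c15: CDB Add2=456 | r0:448,r1:280,r2:8,r3:56,r4:Mul1,r5:456
c16: - | r0:448,r1:280,r2:8,r3:56,r4:Mul1,r5:456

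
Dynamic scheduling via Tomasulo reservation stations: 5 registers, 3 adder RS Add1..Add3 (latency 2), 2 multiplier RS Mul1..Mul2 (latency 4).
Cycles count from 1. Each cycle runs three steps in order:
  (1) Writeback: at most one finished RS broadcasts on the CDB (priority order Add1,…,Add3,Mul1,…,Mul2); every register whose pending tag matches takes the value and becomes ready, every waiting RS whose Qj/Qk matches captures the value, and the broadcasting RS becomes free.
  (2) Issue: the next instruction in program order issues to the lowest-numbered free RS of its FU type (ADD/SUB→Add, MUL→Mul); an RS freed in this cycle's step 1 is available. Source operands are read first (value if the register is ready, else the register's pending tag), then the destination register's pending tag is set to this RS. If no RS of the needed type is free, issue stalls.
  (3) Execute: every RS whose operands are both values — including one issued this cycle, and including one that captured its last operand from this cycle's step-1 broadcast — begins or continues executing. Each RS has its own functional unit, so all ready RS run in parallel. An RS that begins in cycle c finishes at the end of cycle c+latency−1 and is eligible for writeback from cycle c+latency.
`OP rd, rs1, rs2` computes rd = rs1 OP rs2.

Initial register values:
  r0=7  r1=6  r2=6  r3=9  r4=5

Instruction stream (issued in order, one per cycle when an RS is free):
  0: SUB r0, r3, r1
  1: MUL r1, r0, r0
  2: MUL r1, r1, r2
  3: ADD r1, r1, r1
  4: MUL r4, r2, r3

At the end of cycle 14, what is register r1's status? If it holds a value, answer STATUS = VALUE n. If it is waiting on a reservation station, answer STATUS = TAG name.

  c1: issue SUB r0<-Add1  regs: r0:Add1,r1:6,r2:6,r3:9,r4:5
  c2: issue MUL r1<-Mul1  regs: r0:Add1,r1:Mul1,r2:6,r3:9,r4:5
  c3: CDB Add1=3; issue MUL r1<-Mul2  regs: r0:3,r1:Mul2,r2:6,r3:9,r4:5
  c4: issue ADD r1<-Add1  regs: r0:3,r1:Add1,r2:6,r3:9,r4:5
  c5: stall  regs: r0:3,r1:Add1,r2:6,r3:9,r4:5
  c6: stall  regs: r0:3,r1:Add1,r2:6,r3:9,r4:5
  c7: CDB Mul1=9; issue MUL r4<-Mul1  regs: r0:3,r1:Add1,r2:6,r3:9,r4:Mul1
  c8: -  regs: r0:3,r1:Add1,r2:6,r3:9,r4:Mul1
  c9: -  regs: r0:3,r1:Add1,r2:6,r3:9,r4:Mul1
  c10: -  regs: r0:3,r1:Add1,r2:6,r3:9,r4:Mul1
  c11: CDB Mul1=54  regs: r0:3,r1:Add1,r2:6,r3:9,r4:54
  c12: CDB Mul2=54  regs: r0:3,r1:Add1,r2:6,r3:9,r4:54
  c13: -  regs: r0:3,r1:Add1,r2:6,r3:9,r4:54
  c14: CDB Add1=108  regs: r0:3,r1:108,r2:6,r3:9,r4:54

STATUS = VALUE 108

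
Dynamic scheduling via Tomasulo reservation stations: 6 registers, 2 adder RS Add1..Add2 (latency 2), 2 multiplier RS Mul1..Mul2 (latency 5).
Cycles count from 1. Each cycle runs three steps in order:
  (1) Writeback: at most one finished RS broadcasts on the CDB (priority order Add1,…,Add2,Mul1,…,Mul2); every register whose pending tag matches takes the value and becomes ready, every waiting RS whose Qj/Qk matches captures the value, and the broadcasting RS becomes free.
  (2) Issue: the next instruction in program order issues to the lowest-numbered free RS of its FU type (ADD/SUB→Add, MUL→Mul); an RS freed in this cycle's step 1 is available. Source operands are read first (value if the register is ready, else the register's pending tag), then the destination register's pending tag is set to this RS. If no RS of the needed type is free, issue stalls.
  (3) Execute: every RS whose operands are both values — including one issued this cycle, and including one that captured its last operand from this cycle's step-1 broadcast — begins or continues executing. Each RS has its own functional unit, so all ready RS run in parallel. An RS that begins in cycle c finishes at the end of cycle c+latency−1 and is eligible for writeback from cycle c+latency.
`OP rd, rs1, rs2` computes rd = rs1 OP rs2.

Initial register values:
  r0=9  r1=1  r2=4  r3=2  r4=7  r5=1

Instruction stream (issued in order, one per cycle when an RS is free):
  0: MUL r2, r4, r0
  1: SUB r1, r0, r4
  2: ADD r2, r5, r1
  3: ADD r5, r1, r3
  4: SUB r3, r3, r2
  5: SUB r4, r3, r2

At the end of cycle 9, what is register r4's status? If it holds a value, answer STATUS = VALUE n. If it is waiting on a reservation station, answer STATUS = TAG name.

STATUS = TAG Add2

cycle 1: issue MUL r2<-Mul1 // r0:9,r1:1,r2:Mul1,r3:2,r4:7,r5:1
cycle 2: issue SUB r1<-Add1 // r0:9,r1:Add1,r2:Mul1,r3:2,r4:7,r5:1
cycle 3: issue ADD r2<-Add2 // r0:9,r1:Add1,r2:Add2,r3:2,r4:7,r5:1
cycle 4: CDB Add1=2; issue ADD r5<-Add1 // r0:9,r1:2,r2:Add2,r3:2,r4:7,r5:Add1
cycle 5: stall // r0:9,r1:2,r2:Add2,r3:2,r4:7,r5:Add1
cycle 6: CDB Add1=4; issue SUB r3<-Add1 // r0:9,r1:2,r2:Add2,r3:Add1,r4:7,r5:4
cycle 7: CDB Add2=3; issue SUB r4<-Add2 // r0:9,r1:2,r2:3,r3:Add1,r4:Add2,r5:4
cycle 8: CDB Mul1=63 // r0:9,r1:2,r2:3,r3:Add1,r4:Add2,r5:4
cycle 9: CDB Add1=-1 // r0:9,r1:2,r2:3,r3:-1,r4:Add2,r5:4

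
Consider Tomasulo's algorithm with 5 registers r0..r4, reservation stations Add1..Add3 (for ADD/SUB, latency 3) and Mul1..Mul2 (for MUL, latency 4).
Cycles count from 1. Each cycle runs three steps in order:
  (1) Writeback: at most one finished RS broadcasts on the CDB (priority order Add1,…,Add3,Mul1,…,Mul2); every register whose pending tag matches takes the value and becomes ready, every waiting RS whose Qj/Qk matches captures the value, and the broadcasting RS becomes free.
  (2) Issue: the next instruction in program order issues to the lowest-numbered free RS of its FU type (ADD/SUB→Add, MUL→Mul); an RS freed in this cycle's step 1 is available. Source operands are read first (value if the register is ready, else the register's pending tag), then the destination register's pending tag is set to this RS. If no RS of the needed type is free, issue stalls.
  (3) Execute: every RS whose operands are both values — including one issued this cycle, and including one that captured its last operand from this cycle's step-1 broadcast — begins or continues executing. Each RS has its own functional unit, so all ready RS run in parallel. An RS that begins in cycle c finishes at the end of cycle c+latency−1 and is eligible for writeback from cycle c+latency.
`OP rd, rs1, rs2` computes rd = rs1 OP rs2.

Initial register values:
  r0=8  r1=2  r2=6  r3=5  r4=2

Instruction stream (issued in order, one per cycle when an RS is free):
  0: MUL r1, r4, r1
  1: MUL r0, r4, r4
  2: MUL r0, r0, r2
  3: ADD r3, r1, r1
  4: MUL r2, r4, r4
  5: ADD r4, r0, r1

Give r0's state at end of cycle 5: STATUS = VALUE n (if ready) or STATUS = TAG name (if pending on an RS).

STATUS = TAG Mul1

c1: issue MUL r1<-Mul1 | r0:8,r1:Mul1,r2:6,r3:5,r4:2
c2: issue MUL r0<-Mul2 | r0:Mul2,r1:Mul1,r2:6,r3:5,r4:2
c3: stall | r0:Mul2,r1:Mul1,r2:6,r3:5,r4:2
c4: stall | r0:Mul2,r1:Mul1,r2:6,r3:5,r4:2
c5: CDB Mul1=4; issue MUL r0<-Mul1 | r0:Mul1,r1:4,r2:6,r3:5,r4:2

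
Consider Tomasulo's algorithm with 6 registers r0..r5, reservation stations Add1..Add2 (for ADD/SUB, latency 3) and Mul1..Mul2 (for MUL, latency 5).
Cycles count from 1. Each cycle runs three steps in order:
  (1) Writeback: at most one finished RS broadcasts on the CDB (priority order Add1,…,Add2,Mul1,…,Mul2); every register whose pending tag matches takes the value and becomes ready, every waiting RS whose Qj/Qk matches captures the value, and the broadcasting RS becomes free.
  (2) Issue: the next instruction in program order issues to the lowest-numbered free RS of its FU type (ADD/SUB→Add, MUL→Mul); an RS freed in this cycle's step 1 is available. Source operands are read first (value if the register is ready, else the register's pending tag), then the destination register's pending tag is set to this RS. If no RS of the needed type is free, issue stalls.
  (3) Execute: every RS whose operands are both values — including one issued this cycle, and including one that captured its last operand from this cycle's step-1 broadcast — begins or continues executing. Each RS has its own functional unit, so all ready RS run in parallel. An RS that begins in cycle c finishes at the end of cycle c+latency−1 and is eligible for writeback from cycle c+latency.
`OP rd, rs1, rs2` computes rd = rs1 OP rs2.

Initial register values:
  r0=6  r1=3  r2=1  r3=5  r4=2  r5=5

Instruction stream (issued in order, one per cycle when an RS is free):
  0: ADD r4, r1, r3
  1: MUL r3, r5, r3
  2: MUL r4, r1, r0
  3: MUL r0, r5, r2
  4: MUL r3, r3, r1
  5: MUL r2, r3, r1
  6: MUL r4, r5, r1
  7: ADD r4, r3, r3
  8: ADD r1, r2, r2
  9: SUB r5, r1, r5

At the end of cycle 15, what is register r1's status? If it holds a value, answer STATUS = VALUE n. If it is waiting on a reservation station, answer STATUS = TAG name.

STATUS = TAG Add2

cycle 1: issue ADD r4<-Add1 // r0:6,r1:3,r2:1,r3:5,r4:Add1,r5:5
cycle 2: issue MUL r3<-Mul1 // r0:6,r1:3,r2:1,r3:Mul1,r4:Add1,r5:5
cycle 3: issue MUL r4<-Mul2 // r0:6,r1:3,r2:1,r3:Mul1,r4:Mul2,r5:5
cycle 4: CDB Add1=8; stall // r0:6,r1:3,r2:1,r3:Mul1,r4:Mul2,r5:5
cycle 5: stall // r0:6,r1:3,r2:1,r3:Mul1,r4:Mul2,r5:5
cycle 6: stall // r0:6,r1:3,r2:1,r3:Mul1,r4:Mul2,r5:5
cycle 7: CDB Mul1=25; issue MUL r0<-Mul1 // r0:Mul1,r1:3,r2:1,r3:25,r4:Mul2,r5:5
cycle 8: CDB Mul2=18; issue MUL r3<-Mul2 // r0:Mul1,r1:3,r2:1,r3:Mul2,r4:18,r5:5
cycle 9: stall // r0:Mul1,r1:3,r2:1,r3:Mul2,r4:18,r5:5
cycle 10: stall // r0:Mul1,r1:3,r2:1,r3:Mul2,r4:18,r5:5
cycle 11: stall // r0:Mul1,r1:3,r2:1,r3:Mul2,r4:18,r5:5
cycle 12: CDB Mul1=5; issue MUL r2<-Mul1 // r0:5,r1:3,r2:Mul1,r3:Mul2,r4:18,r5:5
cycle 13: CDB Mul2=75; issue MUL r4<-Mul2 // r0:5,r1:3,r2:Mul1,r3:75,r4:Mul2,r5:5
cycle 14: issue ADD r4<-Add1 // r0:5,r1:3,r2:Mul1,r3:75,r4:Add1,r5:5
cycle 15: issue ADD r1<-Add2 // r0:5,r1:Add2,r2:Mul1,r3:75,r4:Add1,r5:5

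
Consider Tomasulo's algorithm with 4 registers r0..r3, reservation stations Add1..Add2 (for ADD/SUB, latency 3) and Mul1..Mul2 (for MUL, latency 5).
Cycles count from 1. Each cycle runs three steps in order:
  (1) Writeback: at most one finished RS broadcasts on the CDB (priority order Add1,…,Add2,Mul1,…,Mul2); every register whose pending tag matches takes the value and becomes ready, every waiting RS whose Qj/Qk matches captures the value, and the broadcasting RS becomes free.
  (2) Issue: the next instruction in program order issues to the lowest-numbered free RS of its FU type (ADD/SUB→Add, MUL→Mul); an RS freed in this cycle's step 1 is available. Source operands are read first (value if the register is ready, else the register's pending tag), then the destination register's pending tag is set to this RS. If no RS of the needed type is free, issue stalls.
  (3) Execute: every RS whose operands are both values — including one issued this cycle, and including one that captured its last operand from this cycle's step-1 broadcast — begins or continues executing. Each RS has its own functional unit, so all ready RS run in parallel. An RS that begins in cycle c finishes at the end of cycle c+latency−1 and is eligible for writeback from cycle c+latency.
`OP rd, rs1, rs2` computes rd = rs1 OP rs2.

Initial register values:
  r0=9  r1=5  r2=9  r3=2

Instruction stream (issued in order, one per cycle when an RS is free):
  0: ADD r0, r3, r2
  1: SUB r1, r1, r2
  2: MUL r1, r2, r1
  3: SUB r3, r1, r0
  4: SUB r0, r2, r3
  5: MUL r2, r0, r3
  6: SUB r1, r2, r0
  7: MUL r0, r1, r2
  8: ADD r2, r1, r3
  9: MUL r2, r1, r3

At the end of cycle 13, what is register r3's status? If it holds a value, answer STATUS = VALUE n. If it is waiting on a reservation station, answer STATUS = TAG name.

STATUS = VALUE -47

c1: issue ADD r0<-Add1 | r0:Add1,r1:5,r2:9,r3:2
c2: issue SUB r1<-Add2 | r0:Add1,r1:Add2,r2:9,r3:2
c3: issue MUL r1<-Mul1 | r0:Add1,r1:Mul1,r2:9,r3:2
c4: CDB Add1=11; issue SUB r3<-Add1 | r0:11,r1:Mul1,r2:9,r3:Add1
c5: CDB Add2=-4; issue SUB r0<-Add2 | r0:Add2,r1:Mul1,r2:9,r3:Add1
c6: issue MUL r2<-Mul2 | r0:Add2,r1:Mul1,r2:Mul2,r3:Add1
c7: stall | r0:Add2,r1:Mul1,r2:Mul2,r3:Add1
c8: stall | r0:Add2,r1:Mul1,r2:Mul2,r3:Add1
c9: stall | r0:Add2,r1:Mul1,r2:Mul2,r3:Add1
c10: CDB Mul1=-36; stall | r0:Add2,r1:-36,r2:Mul2,r3:Add1
c11: stall | r0:Add2,r1:-36,r2:Mul2,r3:Add1
c12: stall | r0:Add2,r1:-36,r2:Mul2,r3:Add1
c13: CDB Add1=-47; issue SUB r1<-Add1 | r0:Add2,r1:Add1,r2:Mul2,r3:-47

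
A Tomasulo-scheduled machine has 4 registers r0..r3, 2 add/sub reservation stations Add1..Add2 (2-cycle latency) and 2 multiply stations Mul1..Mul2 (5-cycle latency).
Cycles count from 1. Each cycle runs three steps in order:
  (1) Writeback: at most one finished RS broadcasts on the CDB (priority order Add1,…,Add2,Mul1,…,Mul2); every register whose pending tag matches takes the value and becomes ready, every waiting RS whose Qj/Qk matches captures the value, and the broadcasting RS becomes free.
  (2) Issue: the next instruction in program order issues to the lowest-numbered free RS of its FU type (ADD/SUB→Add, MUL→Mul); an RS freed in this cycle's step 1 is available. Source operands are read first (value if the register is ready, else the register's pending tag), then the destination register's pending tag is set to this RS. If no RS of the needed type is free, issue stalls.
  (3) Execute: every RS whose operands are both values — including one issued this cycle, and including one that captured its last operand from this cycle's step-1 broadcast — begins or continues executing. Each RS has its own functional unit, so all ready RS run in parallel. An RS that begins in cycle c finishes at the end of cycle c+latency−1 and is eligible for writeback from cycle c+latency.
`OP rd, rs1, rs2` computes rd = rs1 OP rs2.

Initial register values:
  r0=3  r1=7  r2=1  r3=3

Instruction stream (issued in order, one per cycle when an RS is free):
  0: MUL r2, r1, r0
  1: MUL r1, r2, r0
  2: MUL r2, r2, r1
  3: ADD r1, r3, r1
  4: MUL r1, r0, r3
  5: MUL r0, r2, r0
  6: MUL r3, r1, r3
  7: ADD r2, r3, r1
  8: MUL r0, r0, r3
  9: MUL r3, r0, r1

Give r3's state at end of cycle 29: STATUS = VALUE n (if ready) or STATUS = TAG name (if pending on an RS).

cycle 1: issue MUL r2<-Mul1 // r0:3,r1:7,r2:Mul1,r3:3
cycle 2: issue MUL r1<-Mul2 // r0:3,r1:Mul2,r2:Mul1,r3:3
cycle 3: stall // r0:3,r1:Mul2,r2:Mul1,r3:3
cycle 4: stall // r0:3,r1:Mul2,r2:Mul1,r3:3
cycle 5: stall // r0:3,r1:Mul2,r2:Mul1,r3:3
cycle 6: CDB Mul1=21; issue MUL r2<-Mul1 // r0:3,r1:Mul2,r2:Mul1,r3:3
cycle 7: issue ADD r1<-Add1 // r0:3,r1:Add1,r2:Mul1,r3:3
cycle 8: stall // r0:3,r1:Add1,r2:Mul1,r3:3
cycle 9: stall // r0:3,r1:Add1,r2:Mul1,r3:3
cycle 10: stall // r0:3,r1:Add1,r2:Mul1,r3:3
cycle 11: CDB Mul2=63; issue MUL r1<-Mul2 // r0:3,r1:Mul2,r2:Mul1,r3:3
cycle 12: stall // r0:3,r1:Mul2,r2:Mul1,r3:3
cycle 13: CDB Add1=66; stall // r0:3,r1:Mul2,r2:Mul1,r3:3
cycle 14: stall // r0:3,r1:Mul2,r2:Mul1,r3:3
cycle 15: stall // r0:3,r1:Mul2,r2:Mul1,r3:3
cycle 16: CDB Mul1=1323; issue MUL r0<-Mul1 // r0:Mul1,r1:Mul2,r2:1323,r3:3
cycle 17: CDB Mul2=9; issue MUL r3<-Mul2 // r0:Mul1,r1:9,r2:1323,r3:Mul2
cycle 18: issue ADD r2<-Add1 // r0:Mul1,r1:9,r2:Add1,r3:Mul2
cycle 19: stall // r0:Mul1,r1:9,r2:Add1,r3:Mul2
cycle 20: stall // r0:Mul1,r1:9,r2:Add1,r3:Mul2
cycle 21: CDB Mul1=3969; issue MUL r0<-Mul1 // r0:Mul1,r1:9,r2:Add1,r3:Mul2
cycle 22: CDB Mul2=27; issue MUL r3<-Mul2 // r0:Mul1,r1:9,r2:Add1,r3:Mul2
cycle 23: - // r0:Mul1,r1:9,r2:Add1,r3:Mul2
cycle 24: CDB Add1=36 // r0:Mul1,r1:9,r2:36,r3:Mul2
cycle 25: - // r0:Mul1,r1:9,r2:36,r3:Mul2
cycle 26: - // r0:Mul1,r1:9,r2:36,r3:Mul2
cycle 27: CDB Mul1=107163 // r0:107163,r1:9,r2:36,r3:Mul2
cycle 28: - // r0:107163,r1:9,r2:36,r3:Mul2
cycle 29: - // r0:107163,r1:9,r2:36,r3:Mul2

STATUS = TAG Mul2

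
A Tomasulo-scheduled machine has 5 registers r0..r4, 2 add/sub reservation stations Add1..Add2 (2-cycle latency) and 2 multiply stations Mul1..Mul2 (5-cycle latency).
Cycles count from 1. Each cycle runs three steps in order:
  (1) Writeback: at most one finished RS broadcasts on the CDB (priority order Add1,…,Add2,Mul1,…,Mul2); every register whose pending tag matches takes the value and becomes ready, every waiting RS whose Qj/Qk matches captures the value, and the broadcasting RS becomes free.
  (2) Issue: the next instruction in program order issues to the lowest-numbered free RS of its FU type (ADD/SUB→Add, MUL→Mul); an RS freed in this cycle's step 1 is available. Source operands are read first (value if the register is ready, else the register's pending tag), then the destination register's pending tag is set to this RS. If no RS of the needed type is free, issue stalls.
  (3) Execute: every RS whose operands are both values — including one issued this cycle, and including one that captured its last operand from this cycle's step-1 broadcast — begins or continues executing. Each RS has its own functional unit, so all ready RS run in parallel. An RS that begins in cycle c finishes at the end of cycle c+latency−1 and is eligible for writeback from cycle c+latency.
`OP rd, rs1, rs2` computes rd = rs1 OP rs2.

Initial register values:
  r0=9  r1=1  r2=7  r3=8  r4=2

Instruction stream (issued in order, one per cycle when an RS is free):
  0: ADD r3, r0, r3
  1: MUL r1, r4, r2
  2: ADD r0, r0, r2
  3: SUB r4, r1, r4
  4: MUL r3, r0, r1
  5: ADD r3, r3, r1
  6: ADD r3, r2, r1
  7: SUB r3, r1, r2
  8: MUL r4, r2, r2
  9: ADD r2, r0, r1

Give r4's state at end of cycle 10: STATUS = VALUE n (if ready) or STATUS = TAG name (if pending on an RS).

c1: issue ADD r3<-Add1 | r0:9,r1:1,r2:7,r3:Add1,r4:2
c2: issue MUL r1<-Mul1 | r0:9,r1:Mul1,r2:7,r3:Add1,r4:2
c3: CDB Add1=17; issue ADD r0<-Add1 | r0:Add1,r1:Mul1,r2:7,r3:17,r4:2
c4: issue SUB r4<-Add2 | r0:Add1,r1:Mul1,r2:7,r3:17,r4:Add2
c5: CDB Add1=16; issue MUL r3<-Mul2 | r0:16,r1:Mul1,r2:7,r3:Mul2,r4:Add2
c6: issue ADD r3<-Add1 | r0:16,r1:Mul1,r2:7,r3:Add1,r4:Add2
c7: CDB Mul1=14; stall | r0:16,r1:14,r2:7,r3:Add1,r4:Add2
c8: stall | r0:16,r1:14,r2:7,r3:Add1,r4:Add2
c9: CDB Add2=12; issue ADD r3<-Add2 | r0:16,r1:14,r2:7,r3:Add2,r4:12
c10: stall | r0:16,r1:14,r2:7,r3:Add2,r4:12

STATUS = VALUE 12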